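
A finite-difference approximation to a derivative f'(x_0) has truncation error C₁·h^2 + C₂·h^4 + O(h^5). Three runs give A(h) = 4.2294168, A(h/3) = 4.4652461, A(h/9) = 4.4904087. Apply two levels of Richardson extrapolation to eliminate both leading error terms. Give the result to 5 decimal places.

First eliminate the h^2 term (factor 3^2 = 9):
  B₁ = (9·4.4652461 − 4.2294168)/8 = 4.4947248
  B₂ = (9·4.4904087 − 4.4652461)/8 = 4.4935540
Then eliminate the h^4 term (factor 3^4 = 81):
  (81·4.4935540 − 4.4947248)/80 = 4.4935394

4.49354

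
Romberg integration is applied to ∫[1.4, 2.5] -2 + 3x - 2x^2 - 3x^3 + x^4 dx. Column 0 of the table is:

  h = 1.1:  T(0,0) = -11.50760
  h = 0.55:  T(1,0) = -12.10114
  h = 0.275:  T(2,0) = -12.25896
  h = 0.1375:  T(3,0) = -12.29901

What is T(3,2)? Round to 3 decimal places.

-12.312

T(2,1) = (4·(-12.25896) − (-12.10114)) / 3 = -12.31157
T(3,1) = (4·(-12.29901) − (-12.25896)) / 3 = -12.31236
T(3,2) = -12.31236 + (-12.31236 − (-12.31157))/15 = -12.31241
(Column j=1 coincides with Simpson's rule on the same nodes.)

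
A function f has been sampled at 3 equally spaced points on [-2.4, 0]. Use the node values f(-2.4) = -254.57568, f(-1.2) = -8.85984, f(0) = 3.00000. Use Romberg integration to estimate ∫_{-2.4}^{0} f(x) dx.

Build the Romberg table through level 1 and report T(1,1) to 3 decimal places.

T(0,0) (trapezoid, 1 panel, h=2.4000): -301.89082
T(1,0) (trapezoid, 2 panels, h=1.2000): -161.57722
T(1,1) = -161.57722 + (-161.57722 − (-301.89082))/3 = -114.80602

-114.806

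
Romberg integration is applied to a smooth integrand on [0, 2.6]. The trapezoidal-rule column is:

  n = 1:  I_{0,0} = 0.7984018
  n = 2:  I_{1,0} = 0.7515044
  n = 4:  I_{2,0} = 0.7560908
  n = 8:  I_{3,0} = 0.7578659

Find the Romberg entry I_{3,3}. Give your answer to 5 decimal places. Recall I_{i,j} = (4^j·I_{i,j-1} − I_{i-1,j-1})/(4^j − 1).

Richardson extrapolation on the trapezoidal column (denominator 4−1=3):
I_{1,1} = 0.7515044 + (0.7515044 − 0.7984018)/3 = 0.7358719
I_{2,1} = (4·0.7560908 − 0.7515044) / 3 = 0.7576196
I_{3,1} = (4·0.7578659 − 0.7560908) / 3 = 0.7584576
I_{2,2} = (16·0.7576196 − 0.7358719) / 15 = 0.7590694
I_{3,2} = 0.7584576 + (0.7584576 − 0.7576196)/15 = 0.7585135
I_{3,3} = 0.7585135 + (0.7585135 − 0.7590694)/63 = 0.7585047

0.75850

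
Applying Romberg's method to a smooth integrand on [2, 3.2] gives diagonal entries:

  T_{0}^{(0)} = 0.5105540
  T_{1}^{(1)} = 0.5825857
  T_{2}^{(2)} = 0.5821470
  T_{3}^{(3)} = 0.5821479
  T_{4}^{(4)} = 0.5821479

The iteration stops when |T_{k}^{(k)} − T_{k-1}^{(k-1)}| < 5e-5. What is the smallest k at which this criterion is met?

k = 3

|T_{1}^{(1)} − T_{0}^{(0)}| = 0.0720317 ≥ 5e-5
|T_{2}^{(2)} − T_{1}^{(1)}| = 0.0004387 ≥ 5e-5
|T_{3}^{(3)} − T_{2}^{(2)}| = 0.0000009 < 5e-5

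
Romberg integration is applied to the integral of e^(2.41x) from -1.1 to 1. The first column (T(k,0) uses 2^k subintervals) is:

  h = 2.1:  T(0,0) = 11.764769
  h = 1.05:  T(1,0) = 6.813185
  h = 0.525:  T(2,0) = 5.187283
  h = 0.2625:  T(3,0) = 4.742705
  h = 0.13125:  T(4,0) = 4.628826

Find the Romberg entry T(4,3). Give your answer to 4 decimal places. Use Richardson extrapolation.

Richardson extrapolation on the trapezoidal column (denominator 4−1=3):
T(2,1) = 5.187283 + (5.187283 − 6.813185)/3 = 4.645316
T(3,1) = (4·4.742705 − 5.187283) / 3 = 4.594512
T(4,1) = (4·4.628826 − 4.742705) / 3 = 4.590866
T(3,2) = 4.594512 + (4.594512 − 4.645316)/15 = 4.591125
T(4,2) = 4.590866 + (4.590866 − 4.594512)/15 = 4.590623
T(4,3) = 4.590623 + (4.590623 − 4.591125)/63 = 4.590615

4.5906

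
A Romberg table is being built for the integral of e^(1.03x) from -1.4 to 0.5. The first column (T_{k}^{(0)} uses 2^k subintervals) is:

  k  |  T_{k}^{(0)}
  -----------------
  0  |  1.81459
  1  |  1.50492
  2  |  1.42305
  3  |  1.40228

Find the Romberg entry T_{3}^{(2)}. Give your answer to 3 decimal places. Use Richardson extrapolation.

1.395

T_{2}^{(1)} = 1.42305 + (1.42305 − 1.50492)/3 = 1.39576
T_{3}^{(1)} = (4·1.40228 − 1.42305) / 3 = 1.39536
T_{3}^{(2)} = 1.39536 + (1.39536 − 1.39576)/15 = 1.39533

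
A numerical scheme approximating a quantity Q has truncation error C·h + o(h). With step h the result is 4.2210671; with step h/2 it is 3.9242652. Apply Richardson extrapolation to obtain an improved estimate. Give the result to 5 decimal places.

3.62746

The leading error scales as h; refining by a factor of 2 reduces it by 2^1 = 2.
Extrapolated value = (2·A(h/2) − A(h)) / (2 − 1)
= (2·3.9242652 − 4.2210671) / 1
= 3.6274633 / 1 = 3.6274633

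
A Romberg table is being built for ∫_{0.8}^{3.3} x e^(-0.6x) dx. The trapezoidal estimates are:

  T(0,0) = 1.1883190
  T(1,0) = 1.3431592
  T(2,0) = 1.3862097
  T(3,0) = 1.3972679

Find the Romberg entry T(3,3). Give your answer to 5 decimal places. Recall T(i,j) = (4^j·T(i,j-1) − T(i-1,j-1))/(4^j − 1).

Richardson extrapolation on the trapezoidal column (denominator 4−1=3):
T(1,1) = 1.3431592 + (1.3431592 − 1.1883190)/3 = 1.3947726
T(2,1) = (4·1.3862097 − 1.3431592) / 3 = 1.4005599
T(3,1) = 1.3972679 + (1.3972679 − 1.3862097)/3 = 1.4009540
T(2,2) = 1.4005599 + (1.4005599 − 1.3947726)/15 = 1.4009457
T(3,2) = (16·1.4009540 − 1.4005599) / 15 = 1.4009803
T(3,3) = (64·1.4009803 − 1.4009457) / 63 = 1.4009808

1.40098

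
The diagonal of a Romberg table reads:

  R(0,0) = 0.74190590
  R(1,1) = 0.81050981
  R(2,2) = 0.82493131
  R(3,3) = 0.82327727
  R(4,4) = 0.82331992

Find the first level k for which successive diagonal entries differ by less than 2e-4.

|R(1,1) − R(0,0)| = 0.06860391 ≥ 2e-4
|R(2,2) − R(1,1)| = 0.01442150 ≥ 2e-4
|R(3,3) − R(2,2)| = 0.00165404 ≥ 2e-4
|R(4,4) − R(3,3)| = 0.00004265 < 2e-4

k = 4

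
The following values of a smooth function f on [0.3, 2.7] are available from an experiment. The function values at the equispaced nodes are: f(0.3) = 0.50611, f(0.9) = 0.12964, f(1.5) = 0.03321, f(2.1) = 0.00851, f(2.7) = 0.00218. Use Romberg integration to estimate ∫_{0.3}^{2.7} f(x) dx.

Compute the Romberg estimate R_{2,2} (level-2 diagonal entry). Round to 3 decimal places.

0.223

R_{0,0} (trapezoid, 1 panel, h=2.4000): 0.60995
R_{1,0} (trapezoid, 2 panels, h=1.2000): 0.34483
R_{2,0} (trapezoid, 4 panels, h=0.6000): 0.25530
R_{1,1} = 0.34483 + (0.34483 − 0.60995)/3 = 0.25646
R_{2,1} = 0.25530 + (0.25530 − 0.34483)/3 = 0.22546
R_{2,2} = 0.22546 + (0.22546 − 0.25646)/15 = 0.22339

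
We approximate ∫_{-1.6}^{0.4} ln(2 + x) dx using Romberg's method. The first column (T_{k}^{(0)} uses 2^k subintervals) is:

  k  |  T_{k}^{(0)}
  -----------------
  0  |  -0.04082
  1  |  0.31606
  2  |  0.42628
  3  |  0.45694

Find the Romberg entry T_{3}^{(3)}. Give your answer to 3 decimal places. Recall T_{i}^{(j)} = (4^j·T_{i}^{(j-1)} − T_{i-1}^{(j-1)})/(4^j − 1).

0.467

Richardson extrapolation on the trapezoidal column (denominator 4−1=3):
T_{1}^{(1)} = (4·0.31606 − (-0.04082)) / 3 = 0.43502
T_{2}^{(1)} = (4·0.42628 − 0.31606) / 3 = 0.46302
T_{3}^{(1)} = 0.45694 + (0.45694 − 0.42628)/3 = 0.46716
T_{2}^{(2)} = (16·0.46302 − 0.43502) / 15 = 0.46489
T_{3}^{(2)} = (16·0.46716 − 0.46302) / 15 = 0.46744
T_{3}^{(3)} = 0.46744 + (0.46744 − 0.46489)/63 = 0.46748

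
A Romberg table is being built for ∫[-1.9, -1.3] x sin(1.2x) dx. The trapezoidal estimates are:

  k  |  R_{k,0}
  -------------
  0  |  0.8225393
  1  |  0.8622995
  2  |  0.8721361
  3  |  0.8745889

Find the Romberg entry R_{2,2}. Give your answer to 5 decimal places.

R_{1,1} = (4·0.8622995 − 0.8225393) / 3 = 0.8755529
R_{2,1} = (4·0.8721361 − 0.8622995) / 3 = 0.8754150
R_{2,2} = 0.8754150 + (0.8754150 − 0.8755529)/15 = 0.8754058

0.87541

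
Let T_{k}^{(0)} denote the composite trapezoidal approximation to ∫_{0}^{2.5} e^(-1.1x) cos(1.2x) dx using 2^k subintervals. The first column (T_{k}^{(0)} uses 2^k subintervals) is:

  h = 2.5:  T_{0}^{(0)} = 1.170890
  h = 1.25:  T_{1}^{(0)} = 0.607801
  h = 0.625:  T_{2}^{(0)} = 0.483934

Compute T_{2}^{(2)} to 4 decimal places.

0.4441

T_{1}^{(1)} = (4·0.607801 − 1.170890) / 3 = 0.420105
T_{2}^{(1)} = 0.483934 + (0.483934 − 0.607801)/3 = 0.442645
T_{2}^{(2)} = 0.442645 + (0.442645 − 0.420105)/15 = 0.444148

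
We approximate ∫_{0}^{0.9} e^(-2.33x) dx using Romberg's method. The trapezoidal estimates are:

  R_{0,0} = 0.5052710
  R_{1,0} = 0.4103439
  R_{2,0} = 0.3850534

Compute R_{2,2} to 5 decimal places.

0.37648

R_{1,1} = 0.4103439 + (0.4103439 − 0.5052710)/3 = 0.3787015
R_{2,1} = (4·0.3850534 − 0.4103439) / 3 = 0.3766232
R_{2,2} = 0.3766232 + (0.3766232 − 0.3787015)/15 = 0.3764846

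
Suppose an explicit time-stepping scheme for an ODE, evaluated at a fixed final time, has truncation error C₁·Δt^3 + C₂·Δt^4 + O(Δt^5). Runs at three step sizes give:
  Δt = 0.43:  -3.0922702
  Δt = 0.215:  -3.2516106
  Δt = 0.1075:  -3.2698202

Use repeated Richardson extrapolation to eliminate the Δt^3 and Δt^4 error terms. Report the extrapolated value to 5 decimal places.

First eliminate the Δt^3 term (factor 2^3 = 8):
  B₁ = (8·(-3.2516106) − (-3.0922702))/7 = -3.2743735
  B₂ = (8·(-3.2698202) − (-3.2516106))/7 = -3.2724216
Then eliminate the Δt^4 term (factor 2^4 = 16):
  (16·(-3.2724216) − (-3.2743735))/15 = -3.2722915

-3.27229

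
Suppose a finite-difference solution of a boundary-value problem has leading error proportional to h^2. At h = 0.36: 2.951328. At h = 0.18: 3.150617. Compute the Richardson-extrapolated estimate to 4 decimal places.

Extrapolated value = (4·A(h/2) − A(h)) / (4 − 1)
= (4·3.150617 − 2.951328) / 3
= 9.651140 / 3 = 3.217047

3.2170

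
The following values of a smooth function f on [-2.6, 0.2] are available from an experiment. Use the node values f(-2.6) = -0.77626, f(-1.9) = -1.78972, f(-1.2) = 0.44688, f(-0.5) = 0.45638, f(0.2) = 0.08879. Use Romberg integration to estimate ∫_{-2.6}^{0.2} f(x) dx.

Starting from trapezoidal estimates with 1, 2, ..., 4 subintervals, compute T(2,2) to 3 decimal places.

T(0,0) (trapezoid, 1 panel, h=2.8000): -0.96246
T(1,0) (trapezoid, 2 panels, h=1.4000): 0.14440
T(2,0) (trapezoid, 4 panels, h=0.7000): -0.86114
T(1,1) = 0.14440 + (0.14440 − (-0.96246))/3 = 0.51335
T(2,1) = -0.86114 + (-0.86114 − 0.14440)/3 = -1.19632
T(2,2) = -1.19632 + (-1.19632 − 0.51335)/15 = -1.31030

-1.310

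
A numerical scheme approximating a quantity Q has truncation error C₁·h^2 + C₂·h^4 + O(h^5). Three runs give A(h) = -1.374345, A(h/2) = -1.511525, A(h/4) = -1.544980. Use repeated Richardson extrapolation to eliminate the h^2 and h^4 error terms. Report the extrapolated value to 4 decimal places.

-1.5561

First eliminate the h^2 term (factor 2^2 = 4):
  B₁ = (4·(-1.511525) − (-1.374345))/3 = -1.557252
  B₂ = (4·(-1.544980) − (-1.511525))/3 = -1.556132
Then eliminate the h^4 term (factor 2^4 = 16):
  (16·(-1.556132) − (-1.557252))/15 = -1.556057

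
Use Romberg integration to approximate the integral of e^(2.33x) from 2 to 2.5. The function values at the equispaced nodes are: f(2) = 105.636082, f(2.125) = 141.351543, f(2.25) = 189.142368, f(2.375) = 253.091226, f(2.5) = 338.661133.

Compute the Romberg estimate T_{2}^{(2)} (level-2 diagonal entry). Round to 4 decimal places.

T_{0}^{(0)} (trapezoid, 1 panel, h=0.5000): 111.074304
T_{1}^{(0)} (trapezoid, 2 panels, h=0.2500): 102.822744
T_{2}^{(0)} (trapezoid, 4 panels, h=0.1250): 100.716718
T_{1}^{(1)} = 102.822744 + (102.822744 − 111.074304)/3 = 100.072224
T_{2}^{(1)} = 100.716718 + (100.716718 − 102.822744)/3 = 100.014709
T_{2}^{(2)} = 100.014709 + (100.014709 − 100.072224)/15 = 100.010875

100.0109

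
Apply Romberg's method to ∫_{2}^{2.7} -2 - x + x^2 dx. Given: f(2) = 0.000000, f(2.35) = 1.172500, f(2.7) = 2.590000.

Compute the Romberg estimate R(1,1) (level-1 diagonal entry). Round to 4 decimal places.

R(0,0) (trapezoid, 1 panel, h=0.7000): 0.906500
R(1,0) (trapezoid, 2 panels, h=0.3500): 0.863625
R(1,1) = 0.863625 + (0.863625 − 0.906500)/3 = 0.849333

0.8493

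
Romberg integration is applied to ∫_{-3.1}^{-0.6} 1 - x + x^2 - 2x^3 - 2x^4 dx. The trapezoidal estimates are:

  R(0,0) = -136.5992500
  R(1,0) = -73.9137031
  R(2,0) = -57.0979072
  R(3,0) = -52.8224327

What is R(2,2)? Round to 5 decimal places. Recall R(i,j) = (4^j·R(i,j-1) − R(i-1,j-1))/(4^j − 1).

R(1,1) = (4·(-73.9137031) − (-136.5992500)) / 3 = -53.0185208
R(2,1) = -57.0979072 + (-57.0979072 − (-73.9137031))/3 = -51.4926419
R(2,2) = (16·(-51.4926419) − (-53.0185208)) / 15 = -51.3909166
(Column j=1 coincides with Simpson's rule on the same nodes.)

-51.39092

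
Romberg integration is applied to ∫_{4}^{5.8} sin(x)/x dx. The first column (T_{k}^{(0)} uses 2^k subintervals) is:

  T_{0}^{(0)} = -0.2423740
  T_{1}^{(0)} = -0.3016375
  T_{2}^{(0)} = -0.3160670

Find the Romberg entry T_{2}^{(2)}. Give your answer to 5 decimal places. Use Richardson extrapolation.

T_{1}^{(1)} = -0.3016375 + (-0.3016375 − (-0.2423740))/3 = -0.3213920
T_{2}^{(1)} = (4·(-0.3160670) − (-0.3016375)) / 3 = -0.3208768
T_{2}^{(2)} = -0.3208768 + (-0.3208768 − (-0.3213920))/15 = -0.3208425

-0.32084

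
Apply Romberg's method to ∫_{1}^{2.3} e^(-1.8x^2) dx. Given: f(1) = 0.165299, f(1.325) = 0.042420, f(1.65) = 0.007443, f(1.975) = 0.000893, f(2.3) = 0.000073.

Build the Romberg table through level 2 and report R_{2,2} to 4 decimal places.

0.0380

R_{0,0} (trapezoid, 1 panel, h=1.3000): 0.107492
R_{1,0} (trapezoid, 2 panels, h=0.6500): 0.058584
R_{2,0} (trapezoid, 4 panels, h=0.3250): 0.043369
R_{1,1} = 0.058584 + (0.058584 − 0.107492)/3 = 0.042281
R_{2,1} = 0.043369 + (0.043369 − 0.058584)/3 = 0.038297
R_{2,2} = 0.038297 + (0.038297 − 0.042281)/15 = 0.038031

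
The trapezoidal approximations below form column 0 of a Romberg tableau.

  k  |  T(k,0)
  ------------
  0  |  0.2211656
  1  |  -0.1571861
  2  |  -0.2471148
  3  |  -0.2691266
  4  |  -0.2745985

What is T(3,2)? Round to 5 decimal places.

Richardson extrapolation on the trapezoidal column (denominator 4−1=3):
T(2,1) = -0.2471148 + (-0.2471148 − (-0.1571861))/3 = -0.2770910
T(3,1) = -0.2691266 + (-0.2691266 − (-0.2471148))/3 = -0.2764639
T(3,2) = (16·(-0.2764639) − (-0.2770910)) / 15 = -0.2764221

-0.27642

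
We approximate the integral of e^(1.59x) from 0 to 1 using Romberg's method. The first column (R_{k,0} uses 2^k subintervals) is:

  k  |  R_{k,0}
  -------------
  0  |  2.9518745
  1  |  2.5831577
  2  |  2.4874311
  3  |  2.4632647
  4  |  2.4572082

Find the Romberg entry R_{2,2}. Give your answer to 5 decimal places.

2.45521

R_{1,1} = 2.5831577 + (2.5831577 − 2.9518745)/3 = 2.4602521
R_{2,1} = (4·2.4874311 − 2.5831577) / 3 = 2.4555222
R_{2,2} = (16·2.4555222 − 2.4602521) / 15 = 2.4552069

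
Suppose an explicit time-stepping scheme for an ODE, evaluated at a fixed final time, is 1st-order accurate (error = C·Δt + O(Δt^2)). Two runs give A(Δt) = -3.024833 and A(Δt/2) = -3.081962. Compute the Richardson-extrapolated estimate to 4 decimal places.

-3.1391

Extrapolated value = (2·A(Δt/2) − A(Δt)) / (2 − 1)
= (2·(-3.081962) − (-3.024833)) / 1
= -3.139091 / 1 = -3.139091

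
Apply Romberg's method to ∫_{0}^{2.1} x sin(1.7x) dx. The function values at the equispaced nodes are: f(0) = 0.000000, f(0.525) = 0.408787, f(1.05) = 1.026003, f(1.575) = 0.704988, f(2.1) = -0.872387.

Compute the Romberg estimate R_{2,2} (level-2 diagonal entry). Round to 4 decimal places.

R_{0,0} (trapezoid, 1 panel, h=2.1000): -0.916006
R_{1,0} (trapezoid, 2 panels, h=1.0500): 0.619300
R_{2,0} (trapezoid, 4 panels, h=0.5250): 0.894382
R_{1,1} = 0.619300 + (0.619300 − (-0.916006))/3 = 1.131069
R_{2,1} = 0.894382 + (0.894382 − 0.619300)/3 = 0.986076
R_{2,2} = 0.986076 + (0.986076 − 1.131069)/15 = 0.976410

0.9764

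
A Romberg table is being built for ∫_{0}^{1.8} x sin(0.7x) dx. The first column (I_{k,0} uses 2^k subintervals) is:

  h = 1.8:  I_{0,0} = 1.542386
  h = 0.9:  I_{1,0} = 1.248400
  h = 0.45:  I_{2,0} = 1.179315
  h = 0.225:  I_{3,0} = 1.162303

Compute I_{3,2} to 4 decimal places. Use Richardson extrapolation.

1.1567

I_{2,1} = (4·1.179315 − 1.248400) / 3 = 1.156287
I_{3,1} = (4·1.162303 − 1.179315) / 3 = 1.156632
I_{3,2} = 1.156632 + (1.156632 − 1.156287)/15 = 1.156655
(Column j=1 coincides with Simpson's rule on the same nodes.)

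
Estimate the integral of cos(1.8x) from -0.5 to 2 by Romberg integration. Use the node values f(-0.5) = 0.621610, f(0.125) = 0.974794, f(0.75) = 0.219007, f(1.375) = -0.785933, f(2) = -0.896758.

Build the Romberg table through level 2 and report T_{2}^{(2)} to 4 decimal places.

T_{0}^{(0)} (trapezoid, 1 panel, h=2.5000): -0.343935
T_{1}^{(0)} (trapezoid, 2 panels, h=1.2500): 0.101791
T_{2}^{(0)} (trapezoid, 4 panels, h=0.6250): 0.168934
T_{1}^{(1)} = 0.101791 + (0.101791 − (-0.343935))/3 = 0.250366
T_{2}^{(1)} = 0.168934 + (0.168934 − 0.101791)/3 = 0.191315
T_{2}^{(2)} = 0.191315 + (0.191315 − 0.250366)/15 = 0.187378

0.1874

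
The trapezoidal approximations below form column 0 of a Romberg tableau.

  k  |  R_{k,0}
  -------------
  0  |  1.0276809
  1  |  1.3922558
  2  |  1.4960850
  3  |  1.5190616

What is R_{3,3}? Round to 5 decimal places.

1.52637

Richardson extrapolation on the trapezoidal column (denominator 4−1=3):
R_{1,1} = 1.3922558 + (1.3922558 − 1.0276809)/3 = 1.5137808
R_{2,1} = 1.4960850 + (1.4960850 − 1.3922558)/3 = 1.5306947
R_{3,1} = (4·1.5190616 − 1.4960850) / 3 = 1.5267205
R_{2,2} = 1.5306947 + (1.5306947 − 1.5137808)/15 = 1.5318223
R_{3,2} = (16·1.5267205 − 1.5306947) / 15 = 1.5264556
R_{3,3} = (64·1.5264556 − 1.5318223) / 63 = 1.5263704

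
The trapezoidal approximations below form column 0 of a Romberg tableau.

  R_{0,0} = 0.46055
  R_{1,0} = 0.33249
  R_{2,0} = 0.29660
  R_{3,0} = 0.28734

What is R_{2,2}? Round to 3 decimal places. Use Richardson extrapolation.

0.284

Richardson extrapolation on the trapezoidal column (denominator 4−1=3):
R_{1,1} = 0.33249 + (0.33249 − 0.46055)/3 = 0.28980
R_{2,1} = 0.29660 + (0.29660 − 0.33249)/3 = 0.28464
R_{2,2} = 0.28464 + (0.28464 − 0.28980)/15 = 0.28430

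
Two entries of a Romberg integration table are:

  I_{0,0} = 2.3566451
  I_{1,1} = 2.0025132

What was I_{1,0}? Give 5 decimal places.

2.09105

From I_{1,1} = (4·I_{1,0} − I_{0,0})/3, solve for I_{1,0}:
4·I_{1,0} = 3·2.0025132 + 2.3566451 = 8.3641847
I_{1,0} = 2.0910462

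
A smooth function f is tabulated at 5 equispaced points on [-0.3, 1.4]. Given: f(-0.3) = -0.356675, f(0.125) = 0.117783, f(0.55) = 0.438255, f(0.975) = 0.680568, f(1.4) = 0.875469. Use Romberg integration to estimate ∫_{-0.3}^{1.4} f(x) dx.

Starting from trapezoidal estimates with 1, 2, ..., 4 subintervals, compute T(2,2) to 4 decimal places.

T(0,0) (trapezoid, 1 panel, h=1.7000): 0.440975
T(1,0) (trapezoid, 2 panels, h=0.8500): 0.593004
T(2,0) (trapezoid, 4 panels, h=0.4250): 0.635801
T(1,1) = 0.593004 + (0.593004 − 0.440975)/3 = 0.643680
T(2,1) = 0.635801 + (0.635801 − 0.593004)/3 = 0.650067
T(2,2) = 0.650067 + (0.650067 − 0.643680)/15 = 0.650493

0.6505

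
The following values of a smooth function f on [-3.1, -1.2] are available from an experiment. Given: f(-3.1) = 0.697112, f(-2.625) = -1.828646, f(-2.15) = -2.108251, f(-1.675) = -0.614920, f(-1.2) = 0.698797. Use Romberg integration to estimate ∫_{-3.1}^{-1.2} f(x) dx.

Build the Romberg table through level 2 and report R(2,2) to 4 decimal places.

R(0,0) (trapezoid, 1 panel, h=1.9000): 1.326114
R(1,0) (trapezoid, 2 panels, h=0.9500): -1.339782
R(2,0) (trapezoid, 4 panels, h=0.4750): -1.830585
R(1,1) = -1.339782 + (-1.339782 − 1.326114)/3 = -2.228414
R(2,1) = -1.830585 + (-1.830585 − (-1.339782))/3 = -1.994186
R(2,2) = -1.994186 + (-1.994186 − (-2.228414))/15 = -1.978571

-1.9786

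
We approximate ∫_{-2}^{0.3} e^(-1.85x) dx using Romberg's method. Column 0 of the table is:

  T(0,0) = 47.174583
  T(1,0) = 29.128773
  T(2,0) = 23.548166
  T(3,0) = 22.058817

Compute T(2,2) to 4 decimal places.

21.5929

Richardson extrapolation on the trapezoidal column (denominator 4−1=3):
T(1,1) = (4·29.128773 − 47.174583) / 3 = 23.113503
T(2,1) = (4·23.548166 − 29.128773) / 3 = 21.687964
T(2,2) = 21.687964 + (21.687964 − 23.113503)/15 = 21.592928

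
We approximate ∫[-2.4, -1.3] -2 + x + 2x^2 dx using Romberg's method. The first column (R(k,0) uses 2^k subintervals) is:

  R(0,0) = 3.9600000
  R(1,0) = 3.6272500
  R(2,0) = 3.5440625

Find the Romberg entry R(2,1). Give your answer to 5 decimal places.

3.51633

Richardson extrapolation on the trapezoidal column (denominator 4−1=3):
R(2,1) = (4·3.5440625 − 3.6272500) / 3 = 3.5163333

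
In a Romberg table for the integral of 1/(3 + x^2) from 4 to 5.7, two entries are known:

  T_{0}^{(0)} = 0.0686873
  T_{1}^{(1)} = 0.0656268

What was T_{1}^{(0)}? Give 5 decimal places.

From T_{1}^{(1)} = (4·T_{1}^{(0)} − T_{0}^{(0)})/3, solve for T_{1}^{(0)}:
4·T_{1}^{(0)} = 3·0.0656268 + 0.0686873 = 0.2655677
T_{1}^{(0)} = 0.0663919

0.06639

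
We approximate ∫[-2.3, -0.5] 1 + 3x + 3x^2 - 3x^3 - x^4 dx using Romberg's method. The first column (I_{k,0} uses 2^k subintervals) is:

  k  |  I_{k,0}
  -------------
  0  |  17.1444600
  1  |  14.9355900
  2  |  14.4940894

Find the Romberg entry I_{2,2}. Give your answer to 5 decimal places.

14.35676

I_{1,1} = 14.9355900 + (14.9355900 − 17.1444600)/3 = 14.1993000
I_{2,1} = 14.4940894 + (14.4940894 − 14.9355900)/3 = 14.3469225
I_{2,2} = (16·14.3469225 − 14.1993000) / 15 = 14.3567640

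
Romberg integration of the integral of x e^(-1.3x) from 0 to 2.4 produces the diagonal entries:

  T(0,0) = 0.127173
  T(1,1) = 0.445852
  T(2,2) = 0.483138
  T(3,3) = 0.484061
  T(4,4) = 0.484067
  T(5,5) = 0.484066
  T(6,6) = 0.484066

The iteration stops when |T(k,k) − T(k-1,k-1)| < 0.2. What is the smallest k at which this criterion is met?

k = 2

|T(1,1) − T(0,0)| = 0.318679 ≥ 0.2
|T(2,2) − T(1,1)| = 0.037286 < 0.2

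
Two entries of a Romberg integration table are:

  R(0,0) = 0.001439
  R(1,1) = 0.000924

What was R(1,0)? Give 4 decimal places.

From R(1,1) = (4·R(1,0) − R(0,0))/3, solve for R(1,0):
4·R(1,0) = 3·0.000924 + 0.001439 = 0.004211
R(1,0) = 0.001053

0.0011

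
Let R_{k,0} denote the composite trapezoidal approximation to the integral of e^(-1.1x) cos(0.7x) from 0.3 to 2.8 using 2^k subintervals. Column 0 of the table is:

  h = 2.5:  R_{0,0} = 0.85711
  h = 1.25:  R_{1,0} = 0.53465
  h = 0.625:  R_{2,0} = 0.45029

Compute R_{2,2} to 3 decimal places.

0.422

Richardson extrapolation on the trapezoidal column (denominator 4−1=3):
R_{1,1} = (4·0.53465 − 0.85711) / 3 = 0.42716
R_{2,1} = 0.45029 + (0.45029 − 0.53465)/3 = 0.42217
R_{2,2} = 0.42217 + (0.42217 − 0.42716)/15 = 0.42184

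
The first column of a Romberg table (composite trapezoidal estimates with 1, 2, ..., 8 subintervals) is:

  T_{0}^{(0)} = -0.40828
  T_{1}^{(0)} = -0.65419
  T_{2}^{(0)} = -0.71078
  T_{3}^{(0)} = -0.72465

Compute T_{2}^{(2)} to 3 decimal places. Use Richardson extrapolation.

T_{1}^{(1)} = (4·(-0.65419) − (-0.40828)) / 3 = -0.73616
T_{2}^{(1)} = -0.71078 + (-0.71078 − (-0.65419))/3 = -0.72964
T_{2}^{(2)} = -0.72964 + (-0.72964 − (-0.73616))/15 = -0.72921

-0.729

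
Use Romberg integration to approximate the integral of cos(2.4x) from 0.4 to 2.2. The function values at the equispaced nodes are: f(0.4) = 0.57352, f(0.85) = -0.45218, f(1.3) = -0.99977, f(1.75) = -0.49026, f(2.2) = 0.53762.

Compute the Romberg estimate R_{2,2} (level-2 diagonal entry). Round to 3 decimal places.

R_{0,0} (trapezoid, 1 panel, h=1.8000): 1.00003
R_{1,0} (trapezoid, 2 panels, h=0.9000): -0.39978
R_{2,0} (trapezoid, 4 panels, h=0.4500): -0.62399
R_{1,1} = -0.39978 + (-0.39978 − 1.00003)/3 = -0.86638
R_{2,1} = -0.62399 + (-0.62399 − (-0.39978))/3 = -0.69873
R_{2,2} = -0.69873 + (-0.69873 − (-0.86638))/15 = -0.68755

-0.688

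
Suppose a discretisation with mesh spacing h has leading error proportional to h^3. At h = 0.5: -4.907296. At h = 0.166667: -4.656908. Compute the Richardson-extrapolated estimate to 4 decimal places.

The leading error scales as h^3; refining by a factor of 3 reduces it by 3^3 = 27.
Extrapolated value = (27·A(h/3) − A(h)) / (27 − 1)
= (27·(-4.656908) − (-4.907296)) / 26
= -120.829220 / 26 = -4.647278

-4.6473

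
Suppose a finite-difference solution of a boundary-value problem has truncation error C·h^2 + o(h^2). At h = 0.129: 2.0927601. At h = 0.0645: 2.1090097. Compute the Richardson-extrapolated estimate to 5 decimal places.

2.11443

Extrapolated value = (4·A(h/2) − A(h)) / (4 − 1)
= (4·2.1090097 − 2.0927601) / 3
= 6.3432787 / 3 = 2.1144262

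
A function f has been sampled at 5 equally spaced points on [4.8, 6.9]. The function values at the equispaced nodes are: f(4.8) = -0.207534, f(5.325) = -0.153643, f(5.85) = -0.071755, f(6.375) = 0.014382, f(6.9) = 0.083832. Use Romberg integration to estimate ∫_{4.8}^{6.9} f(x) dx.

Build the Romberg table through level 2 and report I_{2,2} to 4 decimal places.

I_{0,0} (trapezoid, 1 panel, h=2.1000): -0.129887
I_{1,0} (trapezoid, 2 panels, h=1.0500): -0.140286
I_{2,0} (trapezoid, 4 panels, h=0.5250): -0.143255
I_{1,1} = -0.140286 + (-0.140286 − (-0.129887))/3 = -0.143752
I_{2,1} = -0.143255 + (-0.143255 − (-0.140286))/3 = -0.144245
I_{2,2} = -0.144245 + (-0.144245 − (-0.143752))/15 = -0.144278

-0.1443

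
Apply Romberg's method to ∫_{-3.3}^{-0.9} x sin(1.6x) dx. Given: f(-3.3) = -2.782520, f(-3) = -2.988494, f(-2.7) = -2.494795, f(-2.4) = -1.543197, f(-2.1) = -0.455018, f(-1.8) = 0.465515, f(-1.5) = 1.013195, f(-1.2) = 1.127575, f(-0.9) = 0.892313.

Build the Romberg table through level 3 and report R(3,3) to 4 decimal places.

-1.7520

R(0,0) (trapezoid, 1 panel, h=2.4000): -2.268248
R(1,0) (trapezoid, 2 panels, h=1.2000): -1.680146
R(2,0) (trapezoid, 4 panels, h=0.6000): -1.729033
R(3,0) (trapezoid, 8 panels, h=0.3000): -1.746097
R(1,1) = -1.680146 + (-1.680146 − (-2.268248))/3 = -1.484112
R(2,1) = -1.729033 + (-1.729033 − (-1.680146))/3 = -1.745329
R(3,1) = -1.746097 + (-1.746097 − (-1.729033))/3 = -1.751785
R(2,2) = -1.745329 + (-1.745329 − (-1.484112))/15 = -1.762743
R(3,2) = -1.751785 + (-1.751785 − (-1.745329))/15 = -1.752215
R(3,3) = -1.752215 + (-1.752215 − (-1.762743))/63 = -1.752048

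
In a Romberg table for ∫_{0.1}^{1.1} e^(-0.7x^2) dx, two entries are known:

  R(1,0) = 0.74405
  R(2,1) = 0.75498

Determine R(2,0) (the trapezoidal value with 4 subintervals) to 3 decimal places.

0.752

From R(2,1) = (4·R(2,0) − R(1,0))/3, solve for R(2,0):
4·R(2,0) = 3·0.75498 + 0.74405 = 3.00899
R(2,0) = 0.75225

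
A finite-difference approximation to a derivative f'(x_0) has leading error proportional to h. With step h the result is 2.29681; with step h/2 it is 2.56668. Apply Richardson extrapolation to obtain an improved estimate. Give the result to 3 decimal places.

Extrapolated value = (2·A(h/2) − A(h)) / (2 − 1)
= (2·2.56668 − 2.29681) / 1
= 2.83655 / 1 = 2.83655

2.837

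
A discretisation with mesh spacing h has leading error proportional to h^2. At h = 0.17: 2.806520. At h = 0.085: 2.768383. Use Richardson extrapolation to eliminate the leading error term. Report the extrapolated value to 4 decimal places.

Extrapolated value = (4·A(h/2) − A(h)) / (4 − 1)
= (4·2.768383 − 2.806520) / 3
= 8.267012 / 3 = 2.755671

2.7557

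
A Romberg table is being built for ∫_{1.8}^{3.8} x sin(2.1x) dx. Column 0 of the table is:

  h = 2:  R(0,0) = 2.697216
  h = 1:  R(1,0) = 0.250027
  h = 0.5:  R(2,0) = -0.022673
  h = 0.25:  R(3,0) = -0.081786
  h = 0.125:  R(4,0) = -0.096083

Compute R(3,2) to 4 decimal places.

-0.1007

Richardson extrapolation on the trapezoidal column (denominator 4−1=3):
R(2,1) = (4·(-0.022673) − 0.250027) / 3 = -0.113573
R(3,1) = -0.081786 + (-0.081786 − (-0.022673))/3 = -0.101490
R(3,2) = (16·(-0.101490) − (-0.113573)) / 15 = -0.100684
(Column j=1 coincides with Simpson's rule on the same nodes.)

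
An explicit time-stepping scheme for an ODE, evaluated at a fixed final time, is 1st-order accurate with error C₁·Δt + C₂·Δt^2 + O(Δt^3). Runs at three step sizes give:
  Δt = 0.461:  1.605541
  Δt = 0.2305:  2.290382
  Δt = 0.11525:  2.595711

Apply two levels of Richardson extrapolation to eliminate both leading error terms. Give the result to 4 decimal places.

2.8763

First eliminate the Δt term (factor 2^1 = 2):
  B₁ = (2·2.290382 − 1.605541)/1 = 2.975223
  B₂ = (2·2.595711 − 2.290382)/1 = 2.901040
Then eliminate the Δt^2 term (factor 2^2 = 4):
  (4·2.901040 − 2.975223)/3 = 2.876312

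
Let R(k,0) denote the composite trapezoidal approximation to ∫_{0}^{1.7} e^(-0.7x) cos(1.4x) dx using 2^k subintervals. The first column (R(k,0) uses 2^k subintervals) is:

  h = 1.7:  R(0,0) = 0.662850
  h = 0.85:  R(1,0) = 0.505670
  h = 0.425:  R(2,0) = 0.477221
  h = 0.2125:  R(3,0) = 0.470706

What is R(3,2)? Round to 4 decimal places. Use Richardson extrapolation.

Richardson extrapolation on the trapezoidal column (denominator 4−1=3):
R(2,1) = (4·0.477221 − 0.505670) / 3 = 0.467738
R(3,1) = 0.470706 + (0.470706 − 0.477221)/3 = 0.468534
R(3,2) = 0.468534 + (0.468534 − 0.467738)/15 = 0.468587
(Column j=1 coincides with Simpson's rule on the same nodes.)

0.4686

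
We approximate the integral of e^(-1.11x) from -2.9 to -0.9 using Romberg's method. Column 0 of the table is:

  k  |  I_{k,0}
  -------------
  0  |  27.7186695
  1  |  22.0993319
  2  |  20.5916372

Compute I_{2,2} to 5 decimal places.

Richardson extrapolation on the trapezoidal column (denominator 4−1=3):
I_{1,1} = (4·22.0993319 − 27.7186695) / 3 = 20.2262194
I_{2,1} = 20.5916372 + (20.5916372 − 22.0993319)/3 = 20.0890723
I_{2,2} = (16·20.0890723 − 20.2262194) / 15 = 20.0799292

20.07993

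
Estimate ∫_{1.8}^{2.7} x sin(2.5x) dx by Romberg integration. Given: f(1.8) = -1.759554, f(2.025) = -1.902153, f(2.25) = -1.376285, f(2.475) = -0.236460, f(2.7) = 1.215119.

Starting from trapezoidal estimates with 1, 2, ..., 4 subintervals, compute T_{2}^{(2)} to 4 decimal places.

-0.8876

T_{0}^{(0)} (trapezoid, 1 panel, h=0.9000): -0.244996
T_{1}^{(0)} (trapezoid, 2 panels, h=0.4500): -0.741826
T_{2}^{(0)} (trapezoid, 4 panels, h=0.2250): -0.852101
T_{1}^{(1)} = -0.741826 + (-0.741826 − (-0.244996))/3 = -0.907436
T_{2}^{(1)} = -0.852101 + (-0.852101 − (-0.741826))/3 = -0.888859
T_{2}^{(2)} = -0.888859 + (-0.888859 − (-0.907436))/15 = -0.887621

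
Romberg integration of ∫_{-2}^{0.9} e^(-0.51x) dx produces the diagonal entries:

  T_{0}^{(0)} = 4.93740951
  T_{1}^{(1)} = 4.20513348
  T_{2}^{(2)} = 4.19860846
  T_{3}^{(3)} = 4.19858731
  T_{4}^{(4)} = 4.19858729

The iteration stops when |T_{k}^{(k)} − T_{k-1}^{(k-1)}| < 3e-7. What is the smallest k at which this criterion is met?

k = 4

|T_{1}^{(1)} − T_{0}^{(0)}| = 0.73227603 ≥ 3e-7
|T_{2}^{(2)} − T_{1}^{(1)}| = 0.00652502 ≥ 3e-7
|T_{3}^{(3)} − T_{2}^{(2)}| = 0.00002115 ≥ 3e-7
|T_{4}^{(4)} − T_{3}^{(3)}| = 0.00000002 < 3e-7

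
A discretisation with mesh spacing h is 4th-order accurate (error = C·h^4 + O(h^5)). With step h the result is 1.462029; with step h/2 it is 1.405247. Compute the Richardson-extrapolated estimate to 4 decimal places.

The leading error scales as h^4; refining by a factor of 2 reduces it by 2^4 = 16.
Extrapolated value = (16·A(h/2) − A(h)) / (16 − 1)
= (16·1.405247 − 1.462029) / 15
= 21.021923 / 15 = 1.401462

1.4015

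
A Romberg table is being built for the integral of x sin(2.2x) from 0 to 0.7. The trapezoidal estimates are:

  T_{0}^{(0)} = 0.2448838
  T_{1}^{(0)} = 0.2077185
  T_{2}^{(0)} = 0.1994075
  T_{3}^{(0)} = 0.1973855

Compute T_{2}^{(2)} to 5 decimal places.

0.19672

T_{1}^{(1)} = 0.2077185 + (0.2077185 − 0.2448838)/3 = 0.1953301
T_{2}^{(1)} = 0.1994075 + (0.1994075 − 0.2077185)/3 = 0.1966372
T_{2}^{(2)} = (16·0.1966372 − 0.1953301) / 15 = 0.1967243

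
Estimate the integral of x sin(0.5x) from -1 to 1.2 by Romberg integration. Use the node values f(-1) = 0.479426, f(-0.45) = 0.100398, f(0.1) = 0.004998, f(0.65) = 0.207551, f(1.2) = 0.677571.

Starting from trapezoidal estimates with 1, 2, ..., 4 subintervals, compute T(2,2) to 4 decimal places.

0.4403

T(0,0) (trapezoid, 1 panel, h=2.2000): 1.272697
T(1,0) (trapezoid, 2 panels, h=1.1000): 0.641846
T(2,0) (trapezoid, 4 panels, h=0.5500): 0.490295
T(1,1) = 0.641846 + (0.641846 − 1.272697)/3 = 0.431562
T(2,1) = 0.490295 + (0.490295 − 0.641846)/3 = 0.439778
T(2,2) = 0.439778 + (0.439778 − 0.431562)/15 = 0.440326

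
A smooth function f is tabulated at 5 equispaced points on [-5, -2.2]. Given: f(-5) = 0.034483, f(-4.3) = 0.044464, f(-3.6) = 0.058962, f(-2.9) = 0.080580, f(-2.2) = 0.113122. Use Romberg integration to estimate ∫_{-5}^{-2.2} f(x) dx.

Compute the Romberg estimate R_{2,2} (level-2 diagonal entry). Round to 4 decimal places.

R_{0,0} (trapezoid, 1 panel, h=2.8000): 0.206647
R_{1,0} (trapezoid, 2 panels, h=1.4000): 0.185870
R_{2,0} (trapezoid, 4 panels, h=0.7000): 0.180466
R_{1,1} = 0.185870 + (0.185870 − 0.206647)/3 = 0.178944
R_{2,1} = 0.180466 + (0.180466 − 0.185870)/3 = 0.178665
R_{2,2} = 0.178665 + (0.178665 − 0.178944)/15 = 0.178646

0.1786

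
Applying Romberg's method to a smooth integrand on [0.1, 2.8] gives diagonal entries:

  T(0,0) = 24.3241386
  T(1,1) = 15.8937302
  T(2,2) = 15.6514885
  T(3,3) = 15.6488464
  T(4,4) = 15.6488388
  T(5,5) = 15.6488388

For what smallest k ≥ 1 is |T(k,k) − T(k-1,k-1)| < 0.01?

k = 3

|T(1,1) − T(0,0)| = 8.4304084 ≥ 0.01
|T(2,2) − T(1,1)| = 0.2422417 ≥ 0.01
|T(3,3) − T(2,2)| = 0.0026421 < 0.01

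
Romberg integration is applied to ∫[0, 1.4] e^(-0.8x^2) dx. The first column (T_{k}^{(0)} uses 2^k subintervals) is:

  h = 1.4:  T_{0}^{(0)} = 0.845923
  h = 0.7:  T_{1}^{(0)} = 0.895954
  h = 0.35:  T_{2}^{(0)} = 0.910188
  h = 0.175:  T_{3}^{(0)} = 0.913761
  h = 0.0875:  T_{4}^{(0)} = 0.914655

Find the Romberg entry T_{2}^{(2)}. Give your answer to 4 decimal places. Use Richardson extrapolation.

0.9151

Richardson extrapolation on the trapezoidal column (denominator 4−1=3):
T_{1}^{(1)} = 0.895954 + (0.895954 − 0.845923)/3 = 0.912631
T_{2}^{(1)} = (4·0.910188 − 0.895954) / 3 = 0.914933
T_{2}^{(2)} = (16·0.914933 − 0.912631) / 15 = 0.915086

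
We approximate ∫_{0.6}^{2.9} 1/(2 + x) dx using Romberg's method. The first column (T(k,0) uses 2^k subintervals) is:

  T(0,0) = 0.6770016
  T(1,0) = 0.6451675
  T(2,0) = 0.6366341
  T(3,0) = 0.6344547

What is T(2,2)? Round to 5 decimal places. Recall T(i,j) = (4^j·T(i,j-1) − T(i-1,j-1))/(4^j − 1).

0.63374

Richardson extrapolation on the trapezoidal column (denominator 4−1=3):
T(1,1) = 0.6451675 + (0.6451675 − 0.6770016)/3 = 0.6345561
T(2,1) = (4·0.6366341 − 0.6451675) / 3 = 0.6337896
T(2,2) = (16·0.6337896 − 0.6345561) / 15 = 0.6337385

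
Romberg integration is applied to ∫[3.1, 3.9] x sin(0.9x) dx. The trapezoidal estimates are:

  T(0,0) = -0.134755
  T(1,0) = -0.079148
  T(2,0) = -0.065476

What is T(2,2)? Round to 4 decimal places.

-0.0609

Richardson extrapolation on the trapezoidal column (denominator 4−1=3):
T(1,1) = -0.079148 + (-0.079148 − (-0.134755))/3 = -0.060612
T(2,1) = -0.065476 + (-0.065476 − (-0.079148))/3 = -0.060919
T(2,2) = (16·(-0.060919) − (-0.060612)) / 15 = -0.060939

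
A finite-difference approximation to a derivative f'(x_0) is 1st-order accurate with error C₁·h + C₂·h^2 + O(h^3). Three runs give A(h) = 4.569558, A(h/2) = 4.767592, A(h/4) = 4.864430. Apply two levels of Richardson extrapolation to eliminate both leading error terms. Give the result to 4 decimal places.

4.9598

First eliminate the h term (factor 2^1 = 2):
  B₁ = (2·4.767592 − 4.569558)/1 = 4.965626
  B₂ = (2·4.864430 − 4.767592)/1 = 4.961268
Then eliminate the h^2 term (factor 2^2 = 4):
  (4·4.961268 − 4.965626)/3 = 4.959815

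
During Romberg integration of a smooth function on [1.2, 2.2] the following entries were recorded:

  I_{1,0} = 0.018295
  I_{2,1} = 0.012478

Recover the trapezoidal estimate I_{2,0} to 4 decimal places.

From I_{2,1} = (4·I_{2,0} − I_{1,0})/3, solve for I_{2,0}:
4·I_{2,0} = 3·0.012478 + 0.018295 = 0.055729
I_{2,0} = 0.013932

0.0139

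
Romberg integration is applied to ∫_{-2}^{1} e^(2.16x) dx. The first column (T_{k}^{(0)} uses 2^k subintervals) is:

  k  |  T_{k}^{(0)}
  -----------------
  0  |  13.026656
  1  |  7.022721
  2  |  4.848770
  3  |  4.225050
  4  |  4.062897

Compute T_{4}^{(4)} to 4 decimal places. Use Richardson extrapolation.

4.0083

T_{1}^{(1)} = (4·7.022721 − 13.026656) / 3 = 5.021409
T_{2}^{(1)} = (4·4.848770 − 7.022721) / 3 = 4.124120
T_{3}^{(1)} = 4.225050 + (4.225050 − 4.848770)/3 = 4.017143
T_{4}^{(1)} = (4·4.062897 − 4.225050) / 3 = 4.008846
T_{2}^{(2)} = (16·4.124120 − 5.021409) / 15 = 4.064301
T_{3}^{(2)} = 4.017143 + (4.017143 − 4.124120)/15 = 4.010011
T_{4}^{(2)} = (16·4.008846 − 4.017143) / 15 = 4.008293
T_{3}^{(3)} = 4.010011 + (4.010011 − 4.064301)/63 = 4.009149
T_{4}^{(3)} = (64·4.008293 − 4.010011) / 63 = 4.008266
T_{4}^{(4)} = 4.008266 + (4.008266 − 4.009149)/255 = 4.008263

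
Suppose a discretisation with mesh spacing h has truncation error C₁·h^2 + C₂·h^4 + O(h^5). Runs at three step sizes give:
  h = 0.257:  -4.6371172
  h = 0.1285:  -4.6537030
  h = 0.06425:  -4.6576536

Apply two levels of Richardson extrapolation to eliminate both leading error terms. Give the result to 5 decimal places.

First eliminate the h^2 term (factor 2^2 = 4):
  B₁ = (4·(-4.6537030) − (-4.6371172))/3 = -4.6592316
  B₂ = (4·(-4.6576536) − (-4.6537030))/3 = -4.6589705
Then eliminate the h^4 term (factor 2^4 = 16):
  (16·(-4.6589705) − (-4.6592316))/15 = -4.6589531

-4.65895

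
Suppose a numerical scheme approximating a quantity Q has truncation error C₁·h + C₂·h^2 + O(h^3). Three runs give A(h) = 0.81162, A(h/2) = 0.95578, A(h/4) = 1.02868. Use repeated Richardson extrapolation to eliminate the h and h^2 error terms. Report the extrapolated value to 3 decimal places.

1.102

First eliminate the h term (factor 2^1 = 2):
  B₁ = (2·0.95578 − 0.81162)/1 = 1.09994
  B₂ = (2·1.02868 − 0.95578)/1 = 1.10158
Then eliminate the h^2 term (factor 2^2 = 4):
  (4·1.10158 − 1.09994)/3 = 1.10213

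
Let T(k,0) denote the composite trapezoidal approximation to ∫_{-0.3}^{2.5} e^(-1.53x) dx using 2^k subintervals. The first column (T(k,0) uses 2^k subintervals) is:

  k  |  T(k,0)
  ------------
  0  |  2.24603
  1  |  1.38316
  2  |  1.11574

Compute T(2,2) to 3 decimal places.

Richardson extrapolation on the trapezoidal column (denominator 4−1=3):
T(1,1) = 1.38316 + (1.38316 − 2.24603)/3 = 1.09554
T(2,1) = 1.11574 + (1.11574 − 1.38316)/3 = 1.02660
T(2,2) = 1.02660 + (1.02660 − 1.09554)/15 = 1.02200

1.022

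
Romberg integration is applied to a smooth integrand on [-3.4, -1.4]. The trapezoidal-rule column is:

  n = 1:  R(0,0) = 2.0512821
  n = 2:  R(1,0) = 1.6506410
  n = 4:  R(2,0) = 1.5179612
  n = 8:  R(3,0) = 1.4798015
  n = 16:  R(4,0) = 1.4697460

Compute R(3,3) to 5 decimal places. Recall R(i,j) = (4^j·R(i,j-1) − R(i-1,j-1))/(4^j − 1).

1.46657

Richardson extrapolation on the trapezoidal column (denominator 4−1=3):
R(1,1) = (4·1.6506410 − 2.0512821) / 3 = 1.5170940
R(2,1) = (4·1.5179612 − 1.6506410) / 3 = 1.4737346
R(3,1) = (4·1.4798015 − 1.5179612) / 3 = 1.4670816
R(2,2) = 1.4737346 + (1.4737346 − 1.5170940)/15 = 1.4708440
R(3,2) = 1.4670816 + (1.4670816 − 1.4737346)/15 = 1.4666381
R(3,3) = (64·1.4666381 − 1.4708440) / 63 = 1.4665713
(Column j=1 coincides with Simpson's rule on the same nodes.)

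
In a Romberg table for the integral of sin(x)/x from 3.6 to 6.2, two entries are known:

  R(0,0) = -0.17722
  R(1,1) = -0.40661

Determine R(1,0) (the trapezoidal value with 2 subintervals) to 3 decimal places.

From R(1,1) = (4·R(1,0) − R(0,0))/3, solve for R(1,0):
4·R(1,0) = 3·(-0.40661) + (-0.17722) = -1.39705
R(1,0) = -0.34926

-0.349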